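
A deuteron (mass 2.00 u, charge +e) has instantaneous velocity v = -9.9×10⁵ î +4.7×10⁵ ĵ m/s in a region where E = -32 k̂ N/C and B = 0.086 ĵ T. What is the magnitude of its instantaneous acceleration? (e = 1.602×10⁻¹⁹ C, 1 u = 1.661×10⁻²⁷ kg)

v×B = (0, 0, -8.51×10⁴) N/C.
E + v×B = (0, 0, -8.52×10⁴) N/C.
F = q(E + v×B) = (1.602×10⁻¹⁹ C)·(0, 0, -8.52×10⁴) = (0, 0, -1.36×10⁻¹⁴) N.
|a| = |F|/m = 1.364×10⁻¹⁴/3.322×10⁻²⁷ ≈ 4.11×10¹² m/s².

|a| ≈ 4.11×10¹² m/s²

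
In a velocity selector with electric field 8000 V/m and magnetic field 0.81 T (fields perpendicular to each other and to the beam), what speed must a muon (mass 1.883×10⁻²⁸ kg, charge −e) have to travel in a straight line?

v = 9900 m/s

Zero net Lorentz force requires |qE| = |q v×B|, i.e. E = vB.
v = E/B = 8000/0.81 = 9900 m/s.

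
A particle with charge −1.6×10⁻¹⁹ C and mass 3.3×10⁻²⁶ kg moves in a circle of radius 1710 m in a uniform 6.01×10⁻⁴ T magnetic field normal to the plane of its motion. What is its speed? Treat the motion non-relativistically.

v ≈ 4.98×10⁶ m/s

From |q|vB = mv²/r, v = |q|Br/m.
v = (1.6×10⁻¹⁹)(6.01×10⁻⁴)(1710)/3.3×10⁻²⁶ ≈ 4.98×10⁶ m/s.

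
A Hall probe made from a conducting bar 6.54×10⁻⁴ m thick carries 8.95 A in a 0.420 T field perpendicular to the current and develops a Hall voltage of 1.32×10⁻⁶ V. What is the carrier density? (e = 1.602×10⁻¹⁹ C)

From V_H = IB/(n e t), n = IB/(V_H e t).
n = (8.95)(0.420)/((1.32×10⁻⁶)(1.602×10⁻¹⁹)(6.54×10⁻⁴)) ≈ 2.72×10²⁸ m⁻³.

n ≈ 2.72×10²⁸ m⁻³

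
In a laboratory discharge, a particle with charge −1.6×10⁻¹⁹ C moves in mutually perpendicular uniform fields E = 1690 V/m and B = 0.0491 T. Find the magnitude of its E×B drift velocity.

v_d ≈ 3.44×10⁴ m/s

The E×B drift speed is v_d = E/B.
v_d = 1690/0.0491 = 3.44×10⁴ m/s.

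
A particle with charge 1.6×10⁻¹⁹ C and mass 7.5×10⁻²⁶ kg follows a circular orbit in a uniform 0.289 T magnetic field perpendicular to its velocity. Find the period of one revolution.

T ≈ 1.02×10⁻⁵ s

The cyclotron period depends only on m, q, B: T = 2πm/(|q|B).
T = 2π(7.5×10⁻²⁶)/((1.6×10⁻¹⁹)(0.289)) ≈ 1.02×10⁻⁵ s.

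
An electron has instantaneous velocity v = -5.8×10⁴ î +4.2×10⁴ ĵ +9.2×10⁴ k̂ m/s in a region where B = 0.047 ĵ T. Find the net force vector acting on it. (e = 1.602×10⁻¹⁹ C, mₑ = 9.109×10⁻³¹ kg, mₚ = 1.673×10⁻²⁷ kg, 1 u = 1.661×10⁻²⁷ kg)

F ≈ (6.93×10⁻¹⁶, 0, 4.37×10⁻¹⁶) N

v×B = (-4320, 0, -2730) N/C.
F = q v×B = (−1.602×10⁻¹⁹ C)·(-4320, 0, -2730) = (6.93×10⁻¹⁶, 0, 4.37×10⁻¹⁶) N.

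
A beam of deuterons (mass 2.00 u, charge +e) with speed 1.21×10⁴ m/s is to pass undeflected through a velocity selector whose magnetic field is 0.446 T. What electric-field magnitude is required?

E = 5400 V/m

For straight-line motion qE = qvB, so E = vB.
E = 1.21×10⁴ × 0.446 = 5400 V/m.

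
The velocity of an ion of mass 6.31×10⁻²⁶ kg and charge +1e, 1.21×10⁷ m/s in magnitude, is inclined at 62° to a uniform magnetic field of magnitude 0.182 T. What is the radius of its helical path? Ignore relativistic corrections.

r ≈ 23.1 m

v⊥ = v sinθ = 1.21×10⁷·sin62° ≈ 1.068×10⁷ m/s.
r = m v⊥/(|q|B) = (6.31×10⁻²⁶)(1.068×10⁷)/((1.602×10⁻¹⁹)(0.182)) ≈ 23.1 m.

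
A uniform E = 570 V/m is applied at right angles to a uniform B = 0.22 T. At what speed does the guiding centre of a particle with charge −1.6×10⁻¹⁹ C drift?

v_d ≈ 2600 m/s

The steady drift has the magnetic force balancing the electric force, so v_d = E/B.
v_d = 570/0.22 = 2600 m/s.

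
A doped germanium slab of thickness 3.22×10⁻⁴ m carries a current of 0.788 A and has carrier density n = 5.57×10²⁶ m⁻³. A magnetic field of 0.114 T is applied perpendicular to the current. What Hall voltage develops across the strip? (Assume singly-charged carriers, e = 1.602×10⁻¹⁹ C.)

V_H = IB/(n e t).
V_H = (0.788)(0.114)/((5.57×10²⁶)(1.602×10⁻¹⁹)(3.22×10⁻⁴)) ≈ 3.13×10⁻⁶ V.

V_H ≈ 3.13×10⁻⁶ V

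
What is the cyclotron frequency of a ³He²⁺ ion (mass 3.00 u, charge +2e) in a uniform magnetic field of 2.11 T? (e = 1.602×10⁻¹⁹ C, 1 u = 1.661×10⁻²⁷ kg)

f = |q|B/(2πm).
f = (3.204×10⁻¹⁹)(2.11)/(2π·4.983×10⁻²⁷) ≈ 2.16×10⁷ Hz.

f ≈ 2.16×10⁷ Hz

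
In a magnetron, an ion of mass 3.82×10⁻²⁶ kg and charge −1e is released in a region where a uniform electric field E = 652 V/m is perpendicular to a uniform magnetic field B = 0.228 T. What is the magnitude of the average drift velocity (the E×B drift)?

The E×B drift speed is v_d = E/B.
v_d = 652/0.228 = 2860 m/s.

v_d ≈ 2860 m/s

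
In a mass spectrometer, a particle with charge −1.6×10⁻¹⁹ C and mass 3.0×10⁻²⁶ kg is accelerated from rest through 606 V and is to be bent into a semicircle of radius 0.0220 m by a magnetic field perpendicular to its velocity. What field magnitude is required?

B ≈ 0.685 T

v = √(2|q|V/m) = √(2·1.6×10⁻¹⁹·606/3.0×10⁻²⁶) ≈ 8.040×10⁴ m/s.
B = mv/(|q|r) = (3.0×10⁻²⁶)(8.040×10⁴)/((1.6×10⁻¹⁹)(0.0220)) ≈ 0.685 T.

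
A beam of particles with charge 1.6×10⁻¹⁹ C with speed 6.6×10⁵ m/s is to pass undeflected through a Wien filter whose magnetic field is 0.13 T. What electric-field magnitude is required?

E = 8.6×10⁴ V/m

For straight-line motion qE = qvB, so E = vB.
E = 6.6×10⁵ × 0.13 = 8.6×10⁴ V/m.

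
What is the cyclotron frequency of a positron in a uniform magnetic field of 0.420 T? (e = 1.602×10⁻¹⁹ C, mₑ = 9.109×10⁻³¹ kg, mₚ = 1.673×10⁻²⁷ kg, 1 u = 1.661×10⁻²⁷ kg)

f ≈ 1.18×10¹⁰ Hz

f = |q|B/(2πm).
f = (1.602×10⁻¹⁹)(0.420)/(2π·9.109×10⁻³¹) ≈ 1.18×10¹⁰ Hz.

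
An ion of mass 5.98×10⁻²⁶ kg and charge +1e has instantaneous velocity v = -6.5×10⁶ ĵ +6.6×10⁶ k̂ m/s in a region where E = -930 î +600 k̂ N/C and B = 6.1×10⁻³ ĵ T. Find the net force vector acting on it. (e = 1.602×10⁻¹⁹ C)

F ≈ (-6.60×10⁻¹⁵, 0, 9.61×10⁻¹⁷) N

v×B = (-4.03×10⁴, 0, 0) N/C.
E + v×B = (-4.12×10⁴, 0, 600) N/C.
F = q(E + v×B) = (1.602×10⁻¹⁹ C)·(-4.12×10⁴, 0, 600) = (-6.60×10⁻¹⁵, 0, 9.61×10⁻¹⁷) N.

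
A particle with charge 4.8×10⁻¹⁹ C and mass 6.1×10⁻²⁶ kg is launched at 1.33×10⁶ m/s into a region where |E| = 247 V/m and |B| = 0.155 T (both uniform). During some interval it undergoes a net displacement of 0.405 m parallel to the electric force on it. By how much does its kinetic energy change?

ΔKE ≈ 4.80×10⁻¹⁷ J

The magnetic force is always ⟂ v and does no work; only the electric force changes KE.
ΔKE = F_E · d = |q|E d = (4.8×10⁻¹⁹)(247)(0.405) ≈ 4.80×10⁻¹⁷ J.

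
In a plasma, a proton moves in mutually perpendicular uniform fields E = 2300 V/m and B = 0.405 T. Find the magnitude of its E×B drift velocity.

v_d ≈ 5680 m/s

The E×B drift speed is v_d = E/B.
v_d = 2300/0.405 = 5680 m/s.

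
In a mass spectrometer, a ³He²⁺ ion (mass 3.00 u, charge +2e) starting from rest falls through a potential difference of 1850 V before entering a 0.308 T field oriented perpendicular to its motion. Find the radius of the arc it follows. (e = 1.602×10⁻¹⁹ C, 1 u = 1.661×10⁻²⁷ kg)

r ≈ 0.0246 m

Acceleration: |q|V = ½mv² ⇒ v = √(2|q|V/m) = √(2·3.204×10⁻¹⁹·1850/4.983×10⁻²⁷) ≈ 4.878×10⁵ m/s.
In the field: r = mv/(|q|B) = (4.983×10⁻²⁷)(4.878×10⁵)/((3.204×10⁻¹⁹)(0.308)) ≈ 0.0246 m.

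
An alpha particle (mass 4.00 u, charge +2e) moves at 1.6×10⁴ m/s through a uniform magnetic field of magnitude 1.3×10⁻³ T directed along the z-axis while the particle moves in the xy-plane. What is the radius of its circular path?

r ≈ 0.26 m

The magnetic force provides the centripetal force: |q|vB = mv²/r.
r = mv/(|q|B) = (6.644×10⁻²⁷)(1.6×10⁴)/((3.204×10⁻¹⁹)(1.3×10⁻³)) ≈ 0.26 m.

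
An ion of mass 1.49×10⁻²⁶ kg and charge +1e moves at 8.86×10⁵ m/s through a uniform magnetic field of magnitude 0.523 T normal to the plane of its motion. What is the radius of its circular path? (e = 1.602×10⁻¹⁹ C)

The magnetic force provides the centripetal force: |q|vB = mv²/r.
r = mv/(|q|B) = (1.49×10⁻²⁶)(8.86×10⁵)/((1.602×10⁻¹⁹)(0.523)) ≈ 0.158 m.

r ≈ 0.158 m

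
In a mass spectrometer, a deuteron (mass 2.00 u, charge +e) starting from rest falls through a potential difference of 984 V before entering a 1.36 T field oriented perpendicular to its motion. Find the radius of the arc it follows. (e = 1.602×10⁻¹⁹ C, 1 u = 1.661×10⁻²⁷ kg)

Acceleration: |q|V = ½mv² ⇒ v = √(2|q|V/m) = √(2·1.602×10⁻¹⁹·984/3.322×10⁻²⁷) ≈ 3.081×10⁵ m/s.
In the field: r = mv/(|q|B) = (3.322×10⁻²⁷)(3.081×10⁵)/((1.602×10⁻¹⁹)(1.36)) ≈ 4.70×10⁻³ m.

r ≈ 4.70×10⁻³ m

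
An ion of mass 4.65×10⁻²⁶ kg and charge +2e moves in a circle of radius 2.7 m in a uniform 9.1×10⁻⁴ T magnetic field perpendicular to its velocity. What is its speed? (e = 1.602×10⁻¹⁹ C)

v ≈ 1.7×10⁴ m/s

From |q|vB = mv²/r, v = |q|Br/m.
v = (3.204×10⁻¹⁹)(9.1×10⁻⁴)(2.7)/4.65×10⁻²⁶ ≈ 1.7×10⁴ m/s.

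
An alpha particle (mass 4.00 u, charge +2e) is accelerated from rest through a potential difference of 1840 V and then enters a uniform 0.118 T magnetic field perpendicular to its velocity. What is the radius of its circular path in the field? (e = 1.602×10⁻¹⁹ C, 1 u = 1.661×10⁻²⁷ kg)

Acceleration: |q|V = ½mv² ⇒ v = √(2|q|V/m) = √(2·3.204×10⁻¹⁹·1840/6.644×10⁻²⁷) ≈ 4.213×10⁵ m/s.
In the field: r = mv/(|q|B) = (6.644×10⁻²⁷)(4.213×10⁵)/((3.204×10⁻¹⁹)(0.118)) ≈ 0.0740 m.

r ≈ 0.0740 m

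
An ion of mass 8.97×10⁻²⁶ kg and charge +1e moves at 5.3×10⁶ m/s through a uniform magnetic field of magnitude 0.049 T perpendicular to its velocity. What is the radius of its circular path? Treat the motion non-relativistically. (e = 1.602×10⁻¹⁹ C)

r ≈ 61 m

The magnetic force provides the centripetal force: |q|vB = mv²/r.
r = mv/(|q|B) = (8.97×10⁻²⁶)(5.3×10⁶)/((1.602×10⁻¹⁹)(0.049)) ≈ 61 m.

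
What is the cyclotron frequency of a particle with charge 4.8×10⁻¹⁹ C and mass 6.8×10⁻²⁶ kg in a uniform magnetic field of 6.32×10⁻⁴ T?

f = |q|B/(2πm).
f = (4.8×10⁻¹⁹)(6.32×10⁻⁴)/(2π·6.8×10⁻²⁶) ≈ 710 Hz.

f ≈ 710 Hz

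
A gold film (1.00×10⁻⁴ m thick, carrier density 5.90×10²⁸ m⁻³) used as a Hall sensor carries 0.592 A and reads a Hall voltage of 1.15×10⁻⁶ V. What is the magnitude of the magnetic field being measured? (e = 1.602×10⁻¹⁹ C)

B ≈ 1.84 T

From V_H = IB/(n e t), B = V_H n e t / I.
B = (1.15×10⁻⁶)(5.90×10²⁸)(1.602×10⁻¹⁹)(1.00×10⁻⁴)/0.592 ≈ 1.84 T.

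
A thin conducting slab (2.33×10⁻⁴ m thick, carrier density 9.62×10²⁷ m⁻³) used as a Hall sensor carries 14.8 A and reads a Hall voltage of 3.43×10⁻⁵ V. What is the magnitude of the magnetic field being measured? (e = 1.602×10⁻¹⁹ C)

B ≈ 0.832 T

From V_H = IB/(n e t), B = V_H n e t / I.
B = (3.43×10⁻⁵)(9.62×10²⁷)(1.602×10⁻¹⁹)(2.33×10⁻⁴)/14.8 ≈ 0.832 T.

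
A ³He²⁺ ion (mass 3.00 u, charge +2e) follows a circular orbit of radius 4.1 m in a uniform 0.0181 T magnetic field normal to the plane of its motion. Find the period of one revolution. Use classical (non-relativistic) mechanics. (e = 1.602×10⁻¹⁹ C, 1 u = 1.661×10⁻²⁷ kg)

T ≈ 5.40×10⁻⁶ s

The cyclotron period depends only on m, q, B: T = 2πm/(|q|B).
T = 2π(4.983×10⁻²⁷)/((3.204×10⁻¹⁹)(0.0181)) ≈ 5.40×10⁻⁶ s.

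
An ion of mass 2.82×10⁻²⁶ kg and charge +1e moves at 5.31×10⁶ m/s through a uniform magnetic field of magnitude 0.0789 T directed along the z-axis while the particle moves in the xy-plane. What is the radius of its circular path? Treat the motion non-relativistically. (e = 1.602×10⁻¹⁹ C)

r ≈ 11.8 m

The magnetic force provides the centripetal force: |q|vB = mv²/r.
r = mv/(|q|B) = (2.82×10⁻²⁶)(5.31×10⁶)/((1.602×10⁻¹⁹)(0.0789)) ≈ 11.8 m.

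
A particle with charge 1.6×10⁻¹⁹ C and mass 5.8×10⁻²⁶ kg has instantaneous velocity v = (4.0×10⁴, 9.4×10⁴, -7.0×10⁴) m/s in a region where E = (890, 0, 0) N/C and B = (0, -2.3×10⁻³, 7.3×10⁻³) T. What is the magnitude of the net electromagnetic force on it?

v×B = (525, -292, -92.0) N/C.
E + v×B = (1420, -292, -92.0) N/C.
F = q(E + v×B) = (1.6×10⁻¹⁹ C)·(1420, -292, -92.0) = (2.26×10⁻¹⁶, -4.67×10⁻¹⁷, -1.47×10⁻¹⁷) N.
|F| = 2.32×10⁻¹⁶ N.

|F| ≈ 2.32×10⁻¹⁶ N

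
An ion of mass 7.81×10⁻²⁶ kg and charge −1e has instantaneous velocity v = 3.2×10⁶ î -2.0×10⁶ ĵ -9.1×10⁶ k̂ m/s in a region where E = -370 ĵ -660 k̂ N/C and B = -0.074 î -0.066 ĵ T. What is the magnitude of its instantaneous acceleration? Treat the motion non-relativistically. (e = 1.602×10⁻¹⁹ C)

|a| ≈ 1.99×10¹² m/s²

v×B = (-6.01×10⁵, 6.73×10⁵, -3.59×10⁵) N/C.
E + v×B = (-6.01×10⁵, 6.73×10⁵, -3.60×10⁵) N/C.
F = q(E + v×B) = (−1.602×10⁻¹⁹ C)·(-6.01×10⁵, 6.73×10⁵, -3.60×10⁵) = (9.62×10⁻¹⁴, -1.08×10⁻¹³, 5.76×10⁻¹⁴) N.
|a| = |F|/m = 1.556×10⁻¹³/7.81×10⁻²⁶ ≈ 1.99×10¹² m/s².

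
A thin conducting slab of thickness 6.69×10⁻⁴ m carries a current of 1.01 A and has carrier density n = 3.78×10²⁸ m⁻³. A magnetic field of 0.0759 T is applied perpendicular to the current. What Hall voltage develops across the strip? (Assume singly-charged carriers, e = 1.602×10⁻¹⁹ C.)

V_H = IB/(n e t).
V_H = (1.01)(0.0759)/((3.78×10²⁸)(1.602×10⁻¹⁹)(6.69×10⁻⁴)) ≈ 1.89×10⁻⁸ V.

V_H ≈ 1.89×10⁻⁸ V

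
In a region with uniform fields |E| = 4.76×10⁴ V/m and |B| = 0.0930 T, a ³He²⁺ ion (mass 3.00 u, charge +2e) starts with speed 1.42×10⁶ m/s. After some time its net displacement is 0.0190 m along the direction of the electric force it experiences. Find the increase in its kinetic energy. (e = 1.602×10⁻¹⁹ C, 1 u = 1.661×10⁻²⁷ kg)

The magnetic force is always ⟂ v and does no work; only the electric force changes KE.
ΔKE = F_E · d = |q|E d = (3.204×10⁻¹⁹)(4.76×10⁴)(0.0190) ≈ 2.90×10⁻¹⁶ J.

ΔKE ≈ 2.90×10⁻¹⁶ J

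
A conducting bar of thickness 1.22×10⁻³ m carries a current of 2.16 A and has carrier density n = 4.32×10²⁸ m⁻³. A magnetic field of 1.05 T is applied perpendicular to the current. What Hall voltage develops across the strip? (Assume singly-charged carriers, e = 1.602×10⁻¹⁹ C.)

V_H = IB/(n e t).
V_H = (2.16)(1.05)/((4.32×10²⁸)(1.602×10⁻¹⁹)(1.22×10⁻³)) ≈ 2.69×10⁻⁷ V.

V_H ≈ 2.69×10⁻⁷ V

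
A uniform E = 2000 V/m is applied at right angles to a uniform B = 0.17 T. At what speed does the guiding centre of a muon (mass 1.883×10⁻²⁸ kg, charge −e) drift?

v_d ≈ 1.2×10⁴ m/s

In crossed fields the guiding centre drifts at v_d = |E×B|/B² = E/B, independent of charge and mass.
v_d = 2000/0.17 = 1.2×10⁴ m/s.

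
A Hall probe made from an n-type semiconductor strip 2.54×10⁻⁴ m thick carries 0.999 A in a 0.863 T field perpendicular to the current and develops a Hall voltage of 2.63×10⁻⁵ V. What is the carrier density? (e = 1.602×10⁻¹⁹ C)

From V_H = IB/(n e t), n = IB/(V_H e t).
n = (0.999)(0.863)/((2.63×10⁻⁵)(1.602×10⁻¹⁹)(2.54×10⁻⁴)) ≈ 8.06×10²⁶ m⁻³.

n ≈ 8.06×10²⁶ m⁻³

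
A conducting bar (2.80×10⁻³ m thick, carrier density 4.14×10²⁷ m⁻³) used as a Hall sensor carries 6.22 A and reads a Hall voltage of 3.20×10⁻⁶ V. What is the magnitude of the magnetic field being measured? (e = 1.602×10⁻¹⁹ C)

B ≈ 0.955 T

From V_H = IB/(n e t), B = V_H n e t / I.
B = (3.20×10⁻⁶)(4.14×10²⁷)(1.602×10⁻¹⁹)(2.80×10⁻³)/6.22 ≈ 0.955 T.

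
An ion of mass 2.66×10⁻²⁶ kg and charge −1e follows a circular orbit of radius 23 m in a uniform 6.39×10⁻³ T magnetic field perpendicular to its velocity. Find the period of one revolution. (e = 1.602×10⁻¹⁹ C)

T ≈ 1.63×10⁻⁴ s

The cyclotron period depends only on m, q, B: T = 2πm/(|q|B).
T = 2π(2.66×10⁻²⁶)/((1.602×10⁻¹⁹)(6.39×10⁻³)) ≈ 1.63×10⁻⁴ s.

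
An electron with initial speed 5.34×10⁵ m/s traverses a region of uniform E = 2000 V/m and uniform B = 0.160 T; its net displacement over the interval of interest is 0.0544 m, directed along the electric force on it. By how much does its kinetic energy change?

The magnetic force is always ⟂ v and does no work; only the electric force changes KE.
ΔKE = F_E · d = |q|E d = (1.602×10⁻¹⁹)(2000)(0.0544) ≈ 1.74×10⁻¹⁷ J.

ΔKE ≈ 1.74×10⁻¹⁷ J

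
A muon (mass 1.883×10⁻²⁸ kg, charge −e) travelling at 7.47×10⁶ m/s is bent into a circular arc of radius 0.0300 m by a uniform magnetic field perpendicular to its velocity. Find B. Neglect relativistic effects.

B ≈ 0.293 T

From |q|vB = mv²/r, B = mv/(|q|r).
B = (1.883×10⁻²⁸)(7.47×10⁶)/((1.602×10⁻¹⁹)(0.0300)) ≈ 0.293 T.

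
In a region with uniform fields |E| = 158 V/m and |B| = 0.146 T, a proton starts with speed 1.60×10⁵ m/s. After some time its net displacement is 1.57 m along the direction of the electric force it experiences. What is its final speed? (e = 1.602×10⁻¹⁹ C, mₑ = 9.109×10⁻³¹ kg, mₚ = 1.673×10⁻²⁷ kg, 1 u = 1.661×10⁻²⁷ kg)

v_f ≈ 2.70×10⁵ m/s

B does no work; ΔKE = |q|E d.
½mv_f² = ½mv₀² + |q|Ed = ½(1.673×10⁻²⁷)(1.60×10⁵)² + (1.602×10⁻¹⁹)(158)(1.57) ≈ 2.141×10⁻¹⁷ J + 3.974×10⁻¹⁷ J ≈ 6.115×10⁻¹⁷ J.
v_f = √(2·6.115×10⁻¹⁷/1.673×10⁻²⁷) ≈ 2.70×10⁵ m/s.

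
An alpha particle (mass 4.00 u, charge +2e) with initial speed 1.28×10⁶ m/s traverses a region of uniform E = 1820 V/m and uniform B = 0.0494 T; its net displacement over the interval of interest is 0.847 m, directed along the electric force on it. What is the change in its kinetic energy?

The magnetic force is always ⟂ v and does no work; only the electric force changes KE.
ΔKE = F_E · d = |q|E d = (3.204×10⁻¹⁹)(1820)(0.847) ≈ 4.94×10⁻¹⁶ J.

ΔKE ≈ 4.94×10⁻¹⁶ J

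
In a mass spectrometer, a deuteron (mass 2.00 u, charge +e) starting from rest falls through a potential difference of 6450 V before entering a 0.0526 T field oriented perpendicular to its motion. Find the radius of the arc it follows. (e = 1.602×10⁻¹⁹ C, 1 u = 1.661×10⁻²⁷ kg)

r ≈ 0.311 m

Acceleration: |q|V = ½mv² ⇒ v = √(2|q|V/m) = √(2·1.602×10⁻¹⁹·6450/3.322×10⁻²⁷) ≈ 7.887×10⁵ m/s.
In the field: r = mv/(|q|B) = (3.322×10⁻²⁷)(7.887×10⁵)/((1.602×10⁻¹⁹)(0.0526)) ≈ 0.311 m.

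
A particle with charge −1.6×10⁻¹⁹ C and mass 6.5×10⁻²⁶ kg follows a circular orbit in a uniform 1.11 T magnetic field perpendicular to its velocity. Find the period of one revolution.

The cyclotron period depends only on m, q, B: T = 2πm/(|q|B).
T = 2π(6.5×10⁻²⁶)/((1.6×10⁻¹⁹)(1.11)) ≈ 2.30×10⁻⁶ s.

T ≈ 2.30×10⁻⁶ s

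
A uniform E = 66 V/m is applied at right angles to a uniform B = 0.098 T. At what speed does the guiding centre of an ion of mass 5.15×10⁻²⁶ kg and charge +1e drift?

v_d ≈ 670 m/s

The steady drift has the magnetic force balancing the electric force, so v_d = E/B.
v_d = 66/0.098 = 670 m/s.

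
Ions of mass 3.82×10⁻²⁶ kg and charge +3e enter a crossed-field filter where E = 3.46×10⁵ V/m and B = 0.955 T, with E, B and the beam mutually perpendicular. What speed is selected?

v = 3.62×10⁵ m/s

Straight-line motion ⇒ electric and magnetic forces cancel, so E = vB.
v = E/B = 3.46×10⁵/0.955 = 3.62×10⁵ m/s.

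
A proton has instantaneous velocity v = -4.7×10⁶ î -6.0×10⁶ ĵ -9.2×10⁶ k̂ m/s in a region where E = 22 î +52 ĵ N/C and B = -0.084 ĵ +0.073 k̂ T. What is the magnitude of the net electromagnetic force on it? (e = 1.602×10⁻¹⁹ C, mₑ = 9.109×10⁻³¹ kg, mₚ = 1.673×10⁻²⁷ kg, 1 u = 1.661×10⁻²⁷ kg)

v×B = (-1.21×10⁶, 3.43×10⁵, 3.95×10⁵) N/C.
E + v×B = (-1.21×10⁶, 3.43×10⁵, 3.95×10⁵) N/C.
F = q(E + v×B) = (1.602×10⁻¹⁹ C)·(-1.21×10⁶, 3.43×10⁵, 3.95×10⁵) = (-1.94×10⁻¹³, 5.50×10⁻¹⁴, 6.32×10⁻¹⁴) N.
|F| = 2.11×10⁻¹³ N.

|F| ≈ 2.11×10⁻¹³ N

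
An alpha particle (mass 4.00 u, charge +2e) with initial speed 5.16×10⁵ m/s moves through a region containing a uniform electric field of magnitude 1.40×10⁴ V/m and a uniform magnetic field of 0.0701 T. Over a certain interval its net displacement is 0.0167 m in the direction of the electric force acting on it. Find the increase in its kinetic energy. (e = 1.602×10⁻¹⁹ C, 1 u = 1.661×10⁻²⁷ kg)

ΔKE ≈ 7.49×10⁻¹⁷ J

The magnetic force is always ⟂ v and does no work; only the electric force changes KE.
ΔKE = F_E · d = |q|E d = (3.204×10⁻¹⁹)(1.40×10⁴)(0.0167) ≈ 7.49×10⁻¹⁷ J.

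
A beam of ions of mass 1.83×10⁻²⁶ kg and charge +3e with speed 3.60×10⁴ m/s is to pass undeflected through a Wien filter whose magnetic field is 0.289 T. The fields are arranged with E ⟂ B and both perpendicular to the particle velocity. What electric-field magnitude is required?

E = 1.04×10⁴ V/m

For straight-line motion qE = qvB, so E = vB.
E = 3.60×10⁴ × 0.289 = 1.04×10⁴ V/m.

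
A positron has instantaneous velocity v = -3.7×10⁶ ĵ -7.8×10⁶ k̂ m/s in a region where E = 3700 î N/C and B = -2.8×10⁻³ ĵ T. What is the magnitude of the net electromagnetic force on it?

|F| ≈ 2.91×10⁻¹⁵ N

v×B = (-2.18×10⁴, 0, 0) N/C.
E + v×B = (-1.81×10⁴, 0, 0) N/C.
F = q(E + v×B) = (1.602×10⁻¹⁹ C)·(-1.81×10⁴, 0, 0) = (-2.91×10⁻¹⁵, 0, 0) N.
|F| = 2.91×10⁻¹⁵ N.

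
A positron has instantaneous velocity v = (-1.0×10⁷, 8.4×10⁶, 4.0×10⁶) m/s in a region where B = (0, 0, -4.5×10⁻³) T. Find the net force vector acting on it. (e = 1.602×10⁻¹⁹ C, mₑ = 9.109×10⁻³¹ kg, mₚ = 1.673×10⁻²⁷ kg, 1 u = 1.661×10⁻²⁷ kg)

v×B = (-3.78×10⁴, -4.50×10⁴, 0) N/C.
F = q v×B = (1.602×10⁻¹⁹ C)·(-3.78×10⁴, -4.50×10⁴, 0) = (-6.06×10⁻¹⁵, -7.21×10⁻¹⁵, 0) N.

F ≈ (-6.06×10⁻¹⁵, -7.21×10⁻¹⁵, 0) N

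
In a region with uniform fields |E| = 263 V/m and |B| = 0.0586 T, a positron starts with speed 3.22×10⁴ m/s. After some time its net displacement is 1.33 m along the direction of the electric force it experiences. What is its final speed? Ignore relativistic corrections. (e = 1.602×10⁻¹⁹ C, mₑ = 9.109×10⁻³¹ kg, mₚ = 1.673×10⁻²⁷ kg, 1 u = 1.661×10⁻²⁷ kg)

B does no work; ΔKE = |q|E d.
½mv_f² = ½mv₀² + |q|Ed = ½(9.109×10⁻³¹)(3.22×10⁴)² + (1.602×10⁻¹⁹)(263)(1.33) ≈ 4.722×10⁻²² J + 5.604×10⁻¹⁷ J ≈ 5.604×10⁻¹⁷ J.
v_f = √(2·5.604×10⁻¹⁷/9.109×10⁻³¹) ≈ 1.11×10⁷ m/s.

v_f ≈ 1.11×10⁷ m/s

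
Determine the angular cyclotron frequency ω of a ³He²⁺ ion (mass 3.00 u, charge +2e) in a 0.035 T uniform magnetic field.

ω = |q|B/m.
ω = (3.204×10⁻¹⁹)(0.035)/4.983×10⁻²⁷ ≈ 2.3×10⁶ rad/s.

ω ≈ 2.3×10⁶ rad/s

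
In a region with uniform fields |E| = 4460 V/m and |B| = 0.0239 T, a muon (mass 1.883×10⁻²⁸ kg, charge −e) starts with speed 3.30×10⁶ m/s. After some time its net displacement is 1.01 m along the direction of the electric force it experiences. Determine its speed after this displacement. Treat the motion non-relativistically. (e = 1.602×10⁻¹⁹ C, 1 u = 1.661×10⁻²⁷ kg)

v_f ≈ 4.31×10⁶ m/s

B does no work; ΔKE = |q|E d.
½mv_f² = ½mv₀² + |q|Ed = ½(1.883×10⁻²⁸)(3.30×10⁶)² + (1.602×10⁻¹⁹)(4460)(1.01) ≈ 1.025×10⁻¹⁵ J + 7.216×10⁻¹⁶ J ≈ 1.747×10⁻¹⁵ J.
v_f = √(2·1.747×10⁻¹⁵/1.883×10⁻²⁸) ≈ 4.31×10⁶ m/s.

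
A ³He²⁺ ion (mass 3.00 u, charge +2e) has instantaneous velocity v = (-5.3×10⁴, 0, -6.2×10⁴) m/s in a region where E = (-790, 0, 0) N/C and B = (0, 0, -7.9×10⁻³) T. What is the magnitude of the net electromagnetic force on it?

v×B = (0, -419, 0) N/C.
E + v×B = (-790, -419, 0) N/C.
F = q(E + v×B) = (3.204×10⁻¹⁹ C)·(-790, -419, 0) = (-2.53×10⁻¹⁶, -1.34×10⁻¹⁶, 0) N.
|F| = 2.86×10⁻¹⁶ N.

|F| ≈ 2.86×10⁻¹⁶ N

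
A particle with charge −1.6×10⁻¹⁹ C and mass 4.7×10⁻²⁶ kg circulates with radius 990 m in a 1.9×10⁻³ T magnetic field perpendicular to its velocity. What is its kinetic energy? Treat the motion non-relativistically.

v = |q|Br/m, then KE = ½mv² = (qBr)²/(2m).
v = (1.6×10⁻¹⁹)(1.9×10⁻³)(990)/4.7×10⁻²⁶ ≈ 6.403×10⁶ m/s.
KE = ½(4.7×10⁻²⁶)(6.403×10⁶)² ≈ 9.6×10⁻¹³ J.

KE ≈ 9.6×10⁻¹³ J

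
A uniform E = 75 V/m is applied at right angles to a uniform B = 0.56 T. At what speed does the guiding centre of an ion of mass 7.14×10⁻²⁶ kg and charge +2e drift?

v_d ≈ 130 m/s

The E×B drift speed is v_d = E/B.
v_d = 75/0.56 = 130 m/s.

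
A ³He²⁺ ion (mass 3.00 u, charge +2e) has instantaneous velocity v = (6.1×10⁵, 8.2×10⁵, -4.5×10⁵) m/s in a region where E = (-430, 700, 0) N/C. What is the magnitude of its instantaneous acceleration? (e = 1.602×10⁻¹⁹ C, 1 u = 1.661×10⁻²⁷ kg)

|a| ≈ 5.28×10¹⁰ m/s²

Only an electric field acts, so F = qE = (3.204×10⁻¹⁹ C)·(-430, 700, 0) = (-1.38×10⁻¹⁶, 2.24×10⁻¹⁶, 0) N.
|a| = |F|/m = 2.632×10⁻¹⁶/4.983×10⁻²⁷ ≈ 5.28×10¹⁰ m/s².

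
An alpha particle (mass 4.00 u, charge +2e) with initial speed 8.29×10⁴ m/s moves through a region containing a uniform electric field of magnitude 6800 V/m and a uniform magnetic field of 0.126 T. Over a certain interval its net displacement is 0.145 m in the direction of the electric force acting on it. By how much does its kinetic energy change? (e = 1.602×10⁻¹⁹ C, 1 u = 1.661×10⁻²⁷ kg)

ΔKE ≈ 3.16×10⁻¹⁶ J

The magnetic force is always ⟂ v and does no work; only the electric force changes KE.
ΔKE = F_E · d = |q|E d = (3.204×10⁻¹⁹)(6800)(0.145) ≈ 3.16×10⁻¹⁶ J.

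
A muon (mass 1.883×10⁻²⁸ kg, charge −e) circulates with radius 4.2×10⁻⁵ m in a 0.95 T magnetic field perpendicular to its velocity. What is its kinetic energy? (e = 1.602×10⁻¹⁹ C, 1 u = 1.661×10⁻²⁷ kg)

KE ≈ 0.68 eV

v = |q|Br/m, then KE = ½mv² = (qBr)²/(2m).
v = (1.602×10⁻¹⁹)(0.95)(4.2×10⁻⁵)/1.883×10⁻²⁸ ≈ 3.395×10⁴ m/s.
KE = ½(1.883×10⁻²⁸)(3.395×10⁴)² ≈ 1.1×10⁻¹⁹ J = 0.68 eV.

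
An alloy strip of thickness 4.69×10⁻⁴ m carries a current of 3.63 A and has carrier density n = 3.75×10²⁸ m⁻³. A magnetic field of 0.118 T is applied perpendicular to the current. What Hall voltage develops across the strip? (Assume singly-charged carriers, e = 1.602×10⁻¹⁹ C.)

V_H ≈ 1.52×10⁻⁷ V

V_H = IB/(n e t).
V_H = (3.63)(0.118)/((3.75×10²⁸)(1.602×10⁻¹⁹)(4.69×10⁻⁴)) ≈ 1.52×10⁻⁷ V.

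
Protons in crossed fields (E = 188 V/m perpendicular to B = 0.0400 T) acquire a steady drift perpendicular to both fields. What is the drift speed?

v_d ≈ 4700 m/s

The steady drift has the magnetic force balancing the electric force, so v_d = E/B.
v_d = 188/0.0400 = 4700 m/s.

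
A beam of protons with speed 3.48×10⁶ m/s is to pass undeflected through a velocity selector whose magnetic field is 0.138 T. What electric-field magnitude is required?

E = 4.80×10⁵ V/m

For straight-line motion qE = qvB, so E = vB.
E = 3.48×10⁶ × 0.138 = 4.80×10⁵ V/m.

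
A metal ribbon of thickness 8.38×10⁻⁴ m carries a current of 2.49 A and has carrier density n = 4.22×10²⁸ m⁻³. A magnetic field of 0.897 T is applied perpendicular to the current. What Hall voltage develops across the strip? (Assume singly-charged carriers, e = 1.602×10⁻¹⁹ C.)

V_H ≈ 3.94×10⁻⁷ V

V_H = IB/(n e t).
V_H = (2.49)(0.897)/((4.22×10²⁸)(1.602×10⁻¹⁹)(8.38×10⁻⁴)) ≈ 3.94×10⁻⁷ V.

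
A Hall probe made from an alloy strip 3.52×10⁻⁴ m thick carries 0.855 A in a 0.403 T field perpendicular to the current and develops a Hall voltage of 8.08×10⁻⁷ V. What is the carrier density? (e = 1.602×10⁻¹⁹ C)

n ≈ 7.56×10²⁷ m⁻³

From V_H = IB/(n e t), n = IB/(V_H e t).
n = (0.855)(0.403)/((8.08×10⁻⁷)(1.602×10⁻¹⁹)(3.52×10⁻⁴)) ≈ 7.56×10²⁷ m⁻³.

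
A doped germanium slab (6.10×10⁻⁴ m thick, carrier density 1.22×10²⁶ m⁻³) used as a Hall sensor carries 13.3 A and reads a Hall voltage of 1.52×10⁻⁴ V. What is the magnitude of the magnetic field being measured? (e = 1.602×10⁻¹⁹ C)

From V_H = IB/(n e t), B = V_H n e t / I.
B = (1.52×10⁻⁴)(1.22×10²⁶)(1.602×10⁻¹⁹)(6.10×10⁻⁴)/13.3 ≈ 0.136 T.

B ≈ 0.136 T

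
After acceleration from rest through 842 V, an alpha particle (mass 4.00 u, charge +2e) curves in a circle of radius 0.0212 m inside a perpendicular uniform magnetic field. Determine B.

v = √(2|q|V/m) = √(2·3.204×10⁻¹⁹·842/6.644×10⁻²⁷) ≈ 2.850×10⁵ m/s.
B = mv/(|q|r) = (6.644×10⁻²⁷)(2.850×10⁵)/((3.204×10⁻¹⁹)(0.0212)) ≈ 0.279 T.

B ≈ 0.279 T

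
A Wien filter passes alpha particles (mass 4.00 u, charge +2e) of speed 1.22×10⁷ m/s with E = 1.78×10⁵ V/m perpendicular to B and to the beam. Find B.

Balance of forces in the selector: qE = qvB ⇒ B = E/v.
B = 1.78×10⁵/1.22×10⁷ = 0.0146 T.

B = 0.0146 T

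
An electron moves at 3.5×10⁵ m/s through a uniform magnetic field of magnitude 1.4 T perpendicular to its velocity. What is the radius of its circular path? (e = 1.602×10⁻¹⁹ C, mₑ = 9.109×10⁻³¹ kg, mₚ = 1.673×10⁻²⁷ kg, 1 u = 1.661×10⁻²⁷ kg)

r ≈ 1.4×10⁻⁶ m

The magnetic force provides the centripetal force: |q|vB = mv²/r.
r = mv/(|q|B) = (9.109×10⁻³¹)(3.5×10⁵)/((1.602×10⁻¹⁹)(1.4)) ≈ 1.4×10⁻⁶ m.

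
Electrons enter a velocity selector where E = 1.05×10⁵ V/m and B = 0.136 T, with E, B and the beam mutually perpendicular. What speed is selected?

v = 7.72×10⁵ m/s

For undeflected motion the electric and magnetic forces balance: qE = qvB.
v = E/B = 1.05×10⁵/0.136 = 7.72×10⁵ m/s.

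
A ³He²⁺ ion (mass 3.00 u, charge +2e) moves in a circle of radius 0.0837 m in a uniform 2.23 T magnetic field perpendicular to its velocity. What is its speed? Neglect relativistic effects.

From |q|vB = mv²/r, v = |q|Br/m.
v = (3.204×10⁻¹⁹)(2.23)(0.0837)/4.983×10⁻²⁷ ≈ 1.20×10⁷ m/s.

v ≈ 1.20×10⁷ m/s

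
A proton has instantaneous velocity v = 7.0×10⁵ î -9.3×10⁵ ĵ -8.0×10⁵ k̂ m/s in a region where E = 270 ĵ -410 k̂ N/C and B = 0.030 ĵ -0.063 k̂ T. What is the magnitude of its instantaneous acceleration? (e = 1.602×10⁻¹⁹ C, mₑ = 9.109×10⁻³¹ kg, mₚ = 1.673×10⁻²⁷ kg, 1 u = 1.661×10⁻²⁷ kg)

v×B = (8.26×10⁴, 4.41×10⁴, 2.10×10⁴) N/C.
E + v×B = (8.26×10⁴, 4.44×10⁴, 2.06×10⁴) N/C.
F = q(E + v×B) = (1.602×10⁻¹⁹ C)·(8.26×10⁴, 4.44×10⁴, 2.06×10⁴) = (1.32×10⁻¹⁴, 7.11×10⁻¹⁵, 3.30×10⁻¹⁵) N.
|a| = |F|/m = 1.538×10⁻¹⁴/1.673×10⁻²⁷ ≈ 9.19×10¹² m/s².

|a| ≈ 9.19×10¹² m/s²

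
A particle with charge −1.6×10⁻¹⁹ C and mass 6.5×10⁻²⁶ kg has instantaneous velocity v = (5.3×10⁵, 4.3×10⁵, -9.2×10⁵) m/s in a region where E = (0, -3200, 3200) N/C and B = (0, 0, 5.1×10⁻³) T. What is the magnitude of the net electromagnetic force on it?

v×B = (2190, -2700, 0) N/C.
E + v×B = (2190, -5900, 3200) N/C.
F = q(E + v×B) = (−1.6×10⁻¹⁹ C)·(2190, -5900, 3200) = (-3.51×10⁻¹⁶, 9.44×10⁻¹⁶, -5.12×10⁻¹⁶) N.
|F| = 1.13×10⁻¹⁵ N.

|F| ≈ 1.13×10⁻¹⁵ N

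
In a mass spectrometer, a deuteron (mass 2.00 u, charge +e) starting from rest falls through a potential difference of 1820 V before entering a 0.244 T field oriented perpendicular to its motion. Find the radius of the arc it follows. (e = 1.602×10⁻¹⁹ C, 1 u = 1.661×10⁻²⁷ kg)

Acceleration: |q|V = ½mv² ⇒ v = √(2|q|V/m) = √(2·1.602×10⁻¹⁹·1820/3.322×10⁻²⁷) ≈ 4.190×10⁵ m/s.
In the field: r = mv/(|q|B) = (3.322×10⁻²⁷)(4.190×10⁵)/((1.602×10⁻¹⁹)(0.244)) ≈ 0.0356 m.

r ≈ 0.0356 m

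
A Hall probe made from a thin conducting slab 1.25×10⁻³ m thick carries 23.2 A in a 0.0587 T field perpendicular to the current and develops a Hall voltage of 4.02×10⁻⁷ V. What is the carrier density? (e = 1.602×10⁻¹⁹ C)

From V_H = IB/(n e t), n = IB/(V_H e t).
n = (23.2)(0.0587)/((4.02×10⁻⁷)(1.602×10⁻¹⁹)(1.25×10⁻³)) ≈ 1.69×10²⁸ m⁻³.

n ≈ 1.69×10²⁸ m⁻³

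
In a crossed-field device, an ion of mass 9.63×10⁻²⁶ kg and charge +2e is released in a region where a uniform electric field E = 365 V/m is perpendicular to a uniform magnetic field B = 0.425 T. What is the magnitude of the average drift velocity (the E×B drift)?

v_d ≈ 859 m/s

The E×B drift speed is v_d = E/B.
v_d = 365/0.425 = 859 m/s.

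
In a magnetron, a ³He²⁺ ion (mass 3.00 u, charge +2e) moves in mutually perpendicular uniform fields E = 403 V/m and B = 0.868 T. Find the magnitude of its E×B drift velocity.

The steady drift has the magnetic force balancing the electric force, so v_d = E/B.
v_d = 403/0.868 = 464 m/s.

v_d ≈ 464 m/s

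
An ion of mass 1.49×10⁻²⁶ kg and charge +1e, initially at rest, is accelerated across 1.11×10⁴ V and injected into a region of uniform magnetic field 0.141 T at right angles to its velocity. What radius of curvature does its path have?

r ≈ 0.322 m

Acceleration: |q|V = ½mv² ⇒ v = √(2|q|V/m) = √(2·1.602×10⁻¹⁹·1.11×10⁴/1.49×10⁻²⁶) ≈ 4.886×10⁵ m/s.
In the field: r = mv/(|q|B) = (1.49×10⁻²⁶)(4.886×10⁵)/((1.602×10⁻¹⁹)(0.141)) ≈ 0.322 m.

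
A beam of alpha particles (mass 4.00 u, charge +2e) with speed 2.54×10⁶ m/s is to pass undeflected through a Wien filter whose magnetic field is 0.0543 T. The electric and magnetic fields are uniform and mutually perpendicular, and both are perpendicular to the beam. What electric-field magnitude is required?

E = 1.38×10⁵ V/m

For straight-line motion qE = qvB, so E = vB.
E = 2.54×10⁶ × 0.0543 = 1.38×10⁵ V/m.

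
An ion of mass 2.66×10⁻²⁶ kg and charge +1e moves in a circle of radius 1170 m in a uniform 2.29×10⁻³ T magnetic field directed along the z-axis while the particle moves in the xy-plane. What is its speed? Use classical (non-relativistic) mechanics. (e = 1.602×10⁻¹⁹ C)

v ≈ 1.61×10⁷ m/s

From |q|vB = mv²/r, v = |q|Br/m.
v = (1.602×10⁻¹⁹)(2.29×10⁻³)(1170)/2.66×10⁻²⁶ ≈ 1.61×10⁷ m/s.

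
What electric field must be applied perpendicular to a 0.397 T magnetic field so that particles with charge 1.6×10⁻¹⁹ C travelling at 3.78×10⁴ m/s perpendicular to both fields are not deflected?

E = 1.50×10⁴ V/m

For straight-line motion qE = qvB, so E = vB.
E = 3.78×10⁴ × 0.397 = 1.50×10⁴ V/m.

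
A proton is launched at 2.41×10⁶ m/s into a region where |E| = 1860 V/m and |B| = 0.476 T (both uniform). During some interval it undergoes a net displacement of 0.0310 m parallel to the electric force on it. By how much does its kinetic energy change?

The magnetic force is always ⟂ v and does no work; only the electric force changes KE.
ΔKE = F_E · d = |q|E d = (1.602×10⁻¹⁹)(1860)(0.0310) ≈ 9.24×10⁻¹⁸ J.

ΔKE ≈ 9.24×10⁻¹⁸ J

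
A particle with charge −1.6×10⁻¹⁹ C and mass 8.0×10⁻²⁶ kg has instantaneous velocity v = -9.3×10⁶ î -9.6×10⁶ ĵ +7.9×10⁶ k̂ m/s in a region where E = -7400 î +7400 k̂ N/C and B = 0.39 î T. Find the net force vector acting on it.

v×B = (0, 3.08×10⁶, 3.74×10⁶) N/C.
E + v×B = (-7400, 3.08×10⁶, 3.75×10⁶) N/C.
F = q(E + v×B) = (−1.6×10⁻¹⁹ C)·(-7400, 3.08×10⁶, 3.75×10⁶) = (1.18×10⁻¹⁵, -4.93×10⁻¹³, -6.00×10⁻¹³) N.

F ≈ (1.18×10⁻¹⁵, -4.93×10⁻¹³, -6.00×10⁻¹³) N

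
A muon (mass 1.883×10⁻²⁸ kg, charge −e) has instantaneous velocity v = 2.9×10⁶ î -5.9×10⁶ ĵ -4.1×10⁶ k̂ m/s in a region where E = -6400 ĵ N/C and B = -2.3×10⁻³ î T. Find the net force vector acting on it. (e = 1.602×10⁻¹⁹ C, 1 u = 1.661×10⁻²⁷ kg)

F ≈ (0, -4.85×10⁻¹⁶, 2.17×10⁻¹⁵) N

v×B = (0, 9430, -1.36×10⁴) N/C.
E + v×B = (0, 3030, -1.36×10⁴) N/C.
F = q(E + v×B) = (−1.602×10⁻¹⁹ C)·(0, 3030, -1.36×10⁴) = (0, -4.85×10⁻¹⁶, 2.17×10⁻¹⁵) N.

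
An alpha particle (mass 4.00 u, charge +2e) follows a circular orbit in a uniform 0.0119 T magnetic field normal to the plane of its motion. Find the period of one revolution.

T ≈ 1.09×10⁻⁵ s

The cyclotron period depends only on m, q, B: T = 2πm/(|q|B).
T = 2π(6.644×10⁻²⁷)/((3.204×10⁻¹⁹)(0.0119)) ≈ 1.09×10⁻⁵ s.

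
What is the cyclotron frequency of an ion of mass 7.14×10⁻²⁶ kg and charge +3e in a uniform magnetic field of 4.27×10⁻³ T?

f ≈ 4570 Hz

f = |q|B/(2πm).
f = (4.806×10⁻¹⁹)(4.27×10⁻³)/(2π·7.14×10⁻²⁶) ≈ 4570 Hz.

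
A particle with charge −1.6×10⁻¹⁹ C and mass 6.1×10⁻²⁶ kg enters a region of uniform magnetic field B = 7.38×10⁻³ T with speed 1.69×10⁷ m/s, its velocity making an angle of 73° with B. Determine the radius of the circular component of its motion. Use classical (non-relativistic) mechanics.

v⊥ = v sinθ = 1.69×10⁷·sin73° ≈ 1.616×10⁷ m/s.
r = m v⊥/(|q|B) = (6.1×10⁻²⁶)(1.616×10⁷)/((1.6×10⁻¹⁹)(7.38×10⁻³)) ≈ 835 m.

r ≈ 835 m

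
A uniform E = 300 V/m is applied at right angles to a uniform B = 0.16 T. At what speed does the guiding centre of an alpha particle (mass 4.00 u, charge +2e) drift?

In crossed fields the guiding centre drifts at v_d = |E×B|/B² = E/B, independent of charge and mass.
v_d = 300/0.16 = 1900 m/s.

v_d ≈ 1900 m/s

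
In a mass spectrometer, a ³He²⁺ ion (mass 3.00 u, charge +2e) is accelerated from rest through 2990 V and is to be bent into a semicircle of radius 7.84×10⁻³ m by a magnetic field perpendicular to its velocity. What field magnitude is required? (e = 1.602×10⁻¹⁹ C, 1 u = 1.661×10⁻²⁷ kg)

B ≈ 1.23 T

v = √(2|q|V/m) = √(2·3.204×10⁻¹⁹·2990/4.983×10⁻²⁷) ≈ 6.201×10⁵ m/s.
B = mv/(|q|r) = (4.983×10⁻²⁷)(6.201×10⁵)/((3.204×10⁻¹⁹)(7.84×10⁻³)) ≈ 1.23 T.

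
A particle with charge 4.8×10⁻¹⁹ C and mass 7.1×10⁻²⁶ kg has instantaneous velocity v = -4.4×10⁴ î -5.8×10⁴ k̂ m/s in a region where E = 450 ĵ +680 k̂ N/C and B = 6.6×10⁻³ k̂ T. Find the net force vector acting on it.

F ≈ (0, 3.55×10⁻¹⁶, 3.26×10⁻¹⁶) N

v×B = (0, 290, 0) N/C.
E + v×B = (0, 740, 680) N/C.
F = q(E + v×B) = (4.8×10⁻¹⁹ C)·(0, 740, 680) = (0, 3.55×10⁻¹⁶, 3.26×10⁻¹⁶) N.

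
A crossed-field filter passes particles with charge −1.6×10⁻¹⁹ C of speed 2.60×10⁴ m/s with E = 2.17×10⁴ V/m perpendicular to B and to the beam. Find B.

B = 0.835 T

Balance of forces in the selector: qE = qvB ⇒ B = E/v.
B = 2.17×10⁴/2.60×10⁴ = 0.835 T.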